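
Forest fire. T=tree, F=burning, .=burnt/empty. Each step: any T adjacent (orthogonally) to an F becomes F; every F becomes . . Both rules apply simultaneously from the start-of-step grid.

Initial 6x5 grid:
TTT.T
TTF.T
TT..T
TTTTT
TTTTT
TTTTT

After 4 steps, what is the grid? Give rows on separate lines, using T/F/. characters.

Step 1: 2 trees catch fire, 1 burn out
  TTF.T
  TF..T
  TT..T
  TTTTT
  TTTTT
  TTTTT
Step 2: 3 trees catch fire, 2 burn out
  TF..T
  F...T
  TF..T
  TTTTT
  TTTTT
  TTTTT
Step 3: 3 trees catch fire, 3 burn out
  F...T
  ....T
  F...T
  TFTTT
  TTTTT
  TTTTT
Step 4: 3 trees catch fire, 3 burn out
  ....T
  ....T
  ....T
  F.FTT
  TFTTT
  TTTTT

....T
....T
....T
F.FTT
TFTTT
TTTTT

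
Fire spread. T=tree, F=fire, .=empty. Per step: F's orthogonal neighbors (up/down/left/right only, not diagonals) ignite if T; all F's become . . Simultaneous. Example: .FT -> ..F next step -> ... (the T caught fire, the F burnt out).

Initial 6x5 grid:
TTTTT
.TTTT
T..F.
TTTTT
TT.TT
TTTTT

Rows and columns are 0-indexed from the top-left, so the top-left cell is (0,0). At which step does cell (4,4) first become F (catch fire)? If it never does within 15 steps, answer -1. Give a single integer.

Step 1: cell (4,4)='T' (+2 fires, +1 burnt)
Step 2: cell (4,4)='T' (+6 fires, +2 burnt)
Step 3: cell (4,4)='F' (+6 fires, +6 burnt)
  -> target ignites at step 3
Step 4: cell (4,4)='.' (+5 fires, +6 burnt)
Step 5: cell (4,4)='.' (+4 fires, +5 burnt)
Step 6: cell (4,4)='.' (+1 fires, +4 burnt)
Step 7: cell (4,4)='.' (+0 fires, +1 burnt)
  fire out at step 7

3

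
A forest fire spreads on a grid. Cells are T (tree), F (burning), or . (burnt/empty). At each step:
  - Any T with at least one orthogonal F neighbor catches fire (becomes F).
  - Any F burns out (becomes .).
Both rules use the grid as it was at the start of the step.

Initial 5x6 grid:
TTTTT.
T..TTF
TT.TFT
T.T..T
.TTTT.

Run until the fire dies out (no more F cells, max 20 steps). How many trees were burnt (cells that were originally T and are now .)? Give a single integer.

Answer: 14

Derivation:
Step 1: +3 fires, +2 burnt (F count now 3)
Step 2: +3 fires, +3 burnt (F count now 3)
Step 3: +1 fires, +3 burnt (F count now 1)
Step 4: +1 fires, +1 burnt (F count now 1)
Step 5: +1 fires, +1 burnt (F count now 1)
Step 6: +1 fires, +1 burnt (F count now 1)
Step 7: +1 fires, +1 burnt (F count now 1)
Step 8: +1 fires, +1 burnt (F count now 1)
Step 9: +2 fires, +1 burnt (F count now 2)
Step 10: +0 fires, +2 burnt (F count now 0)
Fire out after step 10
Initially T: 19, now '.': 25
Total burnt (originally-T cells now '.'): 14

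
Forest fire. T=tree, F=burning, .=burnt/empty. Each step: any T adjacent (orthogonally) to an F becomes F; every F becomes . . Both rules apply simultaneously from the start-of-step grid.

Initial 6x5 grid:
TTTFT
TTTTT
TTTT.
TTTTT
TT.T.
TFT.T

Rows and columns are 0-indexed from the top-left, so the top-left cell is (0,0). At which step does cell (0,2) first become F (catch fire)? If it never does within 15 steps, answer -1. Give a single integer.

Step 1: cell (0,2)='F' (+6 fires, +2 burnt)
  -> target ignites at step 1
Step 2: cell (0,2)='.' (+6 fires, +6 burnt)
Step 3: cell (0,2)='.' (+7 fires, +6 burnt)
Step 4: cell (0,2)='.' (+4 fires, +7 burnt)
Step 5: cell (0,2)='.' (+0 fires, +4 burnt)
  fire out at step 5

1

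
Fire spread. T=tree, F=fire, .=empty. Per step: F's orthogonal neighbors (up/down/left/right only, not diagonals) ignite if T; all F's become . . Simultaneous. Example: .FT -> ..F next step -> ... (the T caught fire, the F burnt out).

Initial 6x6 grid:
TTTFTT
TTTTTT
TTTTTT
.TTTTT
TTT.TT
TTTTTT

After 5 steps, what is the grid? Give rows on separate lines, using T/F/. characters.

Step 1: 3 trees catch fire, 1 burn out
  TTF.FT
  TTTFTT
  TTTTTT
  .TTTTT
  TTT.TT
  TTTTTT
Step 2: 5 trees catch fire, 3 burn out
  TF...F
  TTF.FT
  TTTFTT
  .TTTTT
  TTT.TT
  TTTTTT
Step 3: 6 trees catch fire, 5 burn out
  F.....
  TF...F
  TTF.FT
  .TTFTT
  TTT.TT
  TTTTTT
Step 4: 5 trees catch fire, 6 burn out
  ......
  F.....
  TF...F
  .TF.FT
  TTT.TT
  TTTTTT
Step 5: 5 trees catch fire, 5 burn out
  ......
  ......
  F.....
  .F...F
  TTF.FT
  TTTTTT

......
......
F.....
.F...F
TTF.FT
TTTTTT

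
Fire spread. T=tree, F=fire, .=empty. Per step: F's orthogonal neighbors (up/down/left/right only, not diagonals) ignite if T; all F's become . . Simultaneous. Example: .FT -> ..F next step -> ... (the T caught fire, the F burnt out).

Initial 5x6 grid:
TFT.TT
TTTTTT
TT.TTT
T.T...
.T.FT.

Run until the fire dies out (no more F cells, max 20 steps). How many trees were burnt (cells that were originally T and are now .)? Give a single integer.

Answer: 17

Derivation:
Step 1: +4 fires, +2 burnt (F count now 4)
Step 2: +3 fires, +4 burnt (F count now 3)
Step 3: +2 fires, +3 burnt (F count now 2)
Step 4: +3 fires, +2 burnt (F count now 3)
Step 5: +3 fires, +3 burnt (F count now 3)
Step 6: +2 fires, +3 burnt (F count now 2)
Step 7: +0 fires, +2 burnt (F count now 0)
Fire out after step 7
Initially T: 19, now '.': 28
Total burnt (originally-T cells now '.'): 17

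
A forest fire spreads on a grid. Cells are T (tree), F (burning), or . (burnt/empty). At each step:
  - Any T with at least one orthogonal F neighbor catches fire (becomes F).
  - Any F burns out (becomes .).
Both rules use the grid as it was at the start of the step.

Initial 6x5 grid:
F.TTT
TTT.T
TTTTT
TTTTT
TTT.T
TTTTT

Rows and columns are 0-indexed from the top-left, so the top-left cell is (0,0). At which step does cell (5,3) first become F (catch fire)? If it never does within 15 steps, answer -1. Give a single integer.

Step 1: cell (5,3)='T' (+1 fires, +1 burnt)
Step 2: cell (5,3)='T' (+2 fires, +1 burnt)
Step 3: cell (5,3)='T' (+3 fires, +2 burnt)
Step 4: cell (5,3)='T' (+4 fires, +3 burnt)
Step 5: cell (5,3)='T' (+5 fires, +4 burnt)
Step 6: cell (5,3)='T' (+5 fires, +5 burnt)
Step 7: cell (5,3)='T' (+3 fires, +5 burnt)
Step 8: cell (5,3)='F' (+2 fires, +3 burnt)
  -> target ignites at step 8
Step 9: cell (5,3)='.' (+1 fires, +2 burnt)
Step 10: cell (5,3)='.' (+0 fires, +1 burnt)
  fire out at step 10

8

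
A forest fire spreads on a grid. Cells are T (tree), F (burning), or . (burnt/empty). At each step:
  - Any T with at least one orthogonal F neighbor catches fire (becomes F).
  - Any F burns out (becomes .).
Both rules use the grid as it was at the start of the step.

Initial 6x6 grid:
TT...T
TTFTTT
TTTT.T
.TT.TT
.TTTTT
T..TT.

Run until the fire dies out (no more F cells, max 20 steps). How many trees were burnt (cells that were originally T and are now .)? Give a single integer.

Answer: 24

Derivation:
Step 1: +3 fires, +1 burnt (F count now 3)
Step 2: +6 fires, +3 burnt (F count now 6)
Step 3: +5 fires, +6 burnt (F count now 5)
Step 4: +4 fires, +5 burnt (F count now 4)
Step 5: +3 fires, +4 burnt (F count now 3)
Step 6: +3 fires, +3 burnt (F count now 3)
Step 7: +0 fires, +3 burnt (F count now 0)
Fire out after step 7
Initially T: 25, now '.': 35
Total burnt (originally-T cells now '.'): 24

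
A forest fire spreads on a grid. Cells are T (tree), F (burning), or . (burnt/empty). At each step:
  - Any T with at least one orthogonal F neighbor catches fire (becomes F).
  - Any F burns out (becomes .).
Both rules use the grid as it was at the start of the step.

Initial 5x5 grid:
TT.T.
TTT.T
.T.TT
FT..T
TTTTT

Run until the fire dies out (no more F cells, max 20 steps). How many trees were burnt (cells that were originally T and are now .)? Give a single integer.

Step 1: +2 fires, +1 burnt (F count now 2)
Step 2: +2 fires, +2 burnt (F count now 2)
Step 3: +2 fires, +2 burnt (F count now 2)
Step 4: +4 fires, +2 burnt (F count now 4)
Step 5: +2 fires, +4 burnt (F count now 2)
Step 6: +1 fires, +2 burnt (F count now 1)
Step 7: +1 fires, +1 burnt (F count now 1)
Step 8: +2 fires, +1 burnt (F count now 2)
Step 9: +0 fires, +2 burnt (F count now 0)
Fire out after step 9
Initially T: 17, now '.': 24
Total burnt (originally-T cells now '.'): 16

Answer: 16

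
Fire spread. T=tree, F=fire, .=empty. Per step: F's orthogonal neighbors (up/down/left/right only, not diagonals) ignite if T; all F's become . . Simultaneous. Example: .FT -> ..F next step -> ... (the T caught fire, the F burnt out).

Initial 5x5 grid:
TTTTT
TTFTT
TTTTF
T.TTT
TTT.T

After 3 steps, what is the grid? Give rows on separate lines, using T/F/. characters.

Step 1: 7 trees catch fire, 2 burn out
  TTFTT
  TF.FF
  TTFF.
  T.TTF
  TTT.T
Step 2: 8 trees catch fire, 7 burn out
  TF.FF
  F....
  TF...
  T.FF.
  TTT.F
Step 3: 3 trees catch fire, 8 burn out
  F....
  .....
  F....
  T....
  TTF..

F....
.....
F....
T....
TTF..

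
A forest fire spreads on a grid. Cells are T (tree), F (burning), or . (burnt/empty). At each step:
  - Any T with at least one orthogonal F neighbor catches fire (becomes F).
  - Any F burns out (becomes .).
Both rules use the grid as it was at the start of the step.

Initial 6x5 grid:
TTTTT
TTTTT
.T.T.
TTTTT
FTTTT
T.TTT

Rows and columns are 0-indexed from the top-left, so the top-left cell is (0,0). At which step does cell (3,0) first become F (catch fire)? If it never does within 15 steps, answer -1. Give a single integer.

Step 1: cell (3,0)='F' (+3 fires, +1 burnt)
  -> target ignites at step 1
Step 2: cell (3,0)='.' (+2 fires, +3 burnt)
Step 3: cell (3,0)='.' (+4 fires, +2 burnt)
Step 4: cell (3,0)='.' (+4 fires, +4 burnt)
Step 5: cell (3,0)='.' (+6 fires, +4 burnt)
Step 6: cell (3,0)='.' (+3 fires, +6 burnt)
Step 7: cell (3,0)='.' (+2 fires, +3 burnt)
Step 8: cell (3,0)='.' (+1 fires, +2 burnt)
Step 9: cell (3,0)='.' (+0 fires, +1 burnt)
  fire out at step 9

1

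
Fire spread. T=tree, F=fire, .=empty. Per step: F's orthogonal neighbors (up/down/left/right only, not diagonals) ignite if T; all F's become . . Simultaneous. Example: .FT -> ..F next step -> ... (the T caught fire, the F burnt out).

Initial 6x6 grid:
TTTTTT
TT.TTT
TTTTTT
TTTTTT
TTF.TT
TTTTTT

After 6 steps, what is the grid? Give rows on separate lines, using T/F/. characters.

Step 1: 3 trees catch fire, 1 burn out
  TTTTTT
  TT.TTT
  TTTTTT
  TTFTTT
  TF..TT
  TTFTTT
Step 2: 6 trees catch fire, 3 burn out
  TTTTTT
  TT.TTT
  TTFTTT
  TF.FTT
  F...TT
  TF.FTT
Step 3: 6 trees catch fire, 6 burn out
  TTTTTT
  TT.TTT
  TF.FTT
  F...FT
  ....TT
  F...FT
Step 4: 7 trees catch fire, 6 burn out
  TTTTTT
  TF.FTT
  F...FT
  .....F
  ....FT
  .....F
Step 5: 6 trees catch fire, 7 burn out
  TFTFTT
  F...FT
  .....F
  ......
  .....F
  ......
Step 6: 4 trees catch fire, 6 burn out
  F.F.FT
  .....F
  ......
  ......
  ......
  ......

F.F.FT
.....F
......
......
......
......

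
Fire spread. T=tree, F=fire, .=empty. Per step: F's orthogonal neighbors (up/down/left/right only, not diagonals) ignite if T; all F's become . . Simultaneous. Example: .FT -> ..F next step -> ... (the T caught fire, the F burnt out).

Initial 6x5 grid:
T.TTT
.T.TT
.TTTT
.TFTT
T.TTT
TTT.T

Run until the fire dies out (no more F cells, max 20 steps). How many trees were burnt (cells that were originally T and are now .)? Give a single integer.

Step 1: +4 fires, +1 burnt (F count now 4)
Step 2: +5 fires, +4 burnt (F count now 5)
Step 3: +5 fires, +5 burnt (F count now 5)
Step 4: +4 fires, +5 burnt (F count now 4)
Step 5: +3 fires, +4 burnt (F count now 3)
Step 6: +0 fires, +3 burnt (F count now 0)
Fire out after step 6
Initially T: 22, now '.': 29
Total burnt (originally-T cells now '.'): 21

Answer: 21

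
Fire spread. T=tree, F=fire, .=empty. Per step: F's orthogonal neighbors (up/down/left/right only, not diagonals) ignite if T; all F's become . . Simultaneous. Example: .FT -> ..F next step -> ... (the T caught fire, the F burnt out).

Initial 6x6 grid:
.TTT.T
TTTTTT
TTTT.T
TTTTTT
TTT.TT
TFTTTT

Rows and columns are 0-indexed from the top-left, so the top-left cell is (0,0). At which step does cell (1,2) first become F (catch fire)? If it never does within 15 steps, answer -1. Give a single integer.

Step 1: cell (1,2)='T' (+3 fires, +1 burnt)
Step 2: cell (1,2)='T' (+4 fires, +3 burnt)
Step 3: cell (1,2)='T' (+4 fires, +4 burnt)
Step 4: cell (1,2)='T' (+6 fires, +4 burnt)
Step 5: cell (1,2)='F' (+6 fires, +6 burnt)
  -> target ignites at step 5
Step 6: cell (1,2)='.' (+3 fires, +6 burnt)
Step 7: cell (1,2)='.' (+3 fires, +3 burnt)
Step 8: cell (1,2)='.' (+1 fires, +3 burnt)
Step 9: cell (1,2)='.' (+1 fires, +1 burnt)
Step 10: cell (1,2)='.' (+0 fires, +1 burnt)
  fire out at step 10

5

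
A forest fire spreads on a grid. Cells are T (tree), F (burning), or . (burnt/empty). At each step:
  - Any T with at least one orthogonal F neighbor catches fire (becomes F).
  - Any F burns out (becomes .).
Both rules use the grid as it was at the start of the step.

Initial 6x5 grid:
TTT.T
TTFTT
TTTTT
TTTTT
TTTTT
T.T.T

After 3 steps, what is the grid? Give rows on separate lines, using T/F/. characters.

Step 1: 4 trees catch fire, 1 burn out
  TTF.T
  TF.FT
  TTFTT
  TTTTT
  TTTTT
  T.T.T
Step 2: 6 trees catch fire, 4 burn out
  TF..T
  F...F
  TF.FT
  TTFTT
  TTTTT
  T.T.T
Step 3: 7 trees catch fire, 6 burn out
  F...F
  .....
  F...F
  TF.FT
  TTFTT
  T.T.T

F...F
.....
F...F
TF.FT
TTFTT
T.T.T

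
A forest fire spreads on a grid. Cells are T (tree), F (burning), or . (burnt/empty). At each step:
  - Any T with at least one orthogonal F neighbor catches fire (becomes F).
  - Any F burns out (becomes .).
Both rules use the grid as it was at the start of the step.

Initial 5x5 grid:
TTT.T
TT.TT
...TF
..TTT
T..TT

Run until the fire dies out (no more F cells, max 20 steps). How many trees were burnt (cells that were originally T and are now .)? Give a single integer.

Step 1: +3 fires, +1 burnt (F count now 3)
Step 2: +4 fires, +3 burnt (F count now 4)
Step 3: +2 fires, +4 burnt (F count now 2)
Step 4: +0 fires, +2 burnt (F count now 0)
Fire out after step 4
Initially T: 15, now '.': 19
Total burnt (originally-T cells now '.'): 9

Answer: 9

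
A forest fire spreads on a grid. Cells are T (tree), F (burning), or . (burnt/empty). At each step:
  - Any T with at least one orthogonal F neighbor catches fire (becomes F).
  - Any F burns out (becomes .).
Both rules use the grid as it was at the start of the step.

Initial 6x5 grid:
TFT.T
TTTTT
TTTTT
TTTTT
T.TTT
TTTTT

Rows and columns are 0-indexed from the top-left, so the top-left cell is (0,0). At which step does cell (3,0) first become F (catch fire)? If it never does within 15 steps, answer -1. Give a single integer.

Step 1: cell (3,0)='T' (+3 fires, +1 burnt)
Step 2: cell (3,0)='T' (+3 fires, +3 burnt)
Step 3: cell (3,0)='T' (+4 fires, +3 burnt)
Step 4: cell (3,0)='F' (+4 fires, +4 burnt)
  -> target ignites at step 4
Step 5: cell (3,0)='.' (+5 fires, +4 burnt)
Step 6: cell (3,0)='.' (+4 fires, +5 burnt)
Step 7: cell (3,0)='.' (+3 fires, +4 burnt)
Step 8: cell (3,0)='.' (+1 fires, +3 burnt)
Step 9: cell (3,0)='.' (+0 fires, +1 burnt)
  fire out at step 9

4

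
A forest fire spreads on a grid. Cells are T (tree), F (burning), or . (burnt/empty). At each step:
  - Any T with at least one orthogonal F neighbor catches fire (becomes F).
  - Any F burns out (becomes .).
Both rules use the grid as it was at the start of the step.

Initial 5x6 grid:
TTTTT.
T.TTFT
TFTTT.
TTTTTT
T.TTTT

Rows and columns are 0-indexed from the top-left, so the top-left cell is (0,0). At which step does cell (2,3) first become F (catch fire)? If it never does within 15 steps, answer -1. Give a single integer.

Step 1: cell (2,3)='T' (+7 fires, +2 burnt)
Step 2: cell (2,3)='F' (+7 fires, +7 burnt)
  -> target ignites at step 2
Step 3: cell (2,3)='.' (+7 fires, +7 burnt)
Step 4: cell (2,3)='.' (+3 fires, +7 burnt)
Step 5: cell (2,3)='.' (+0 fires, +3 burnt)
  fire out at step 5

2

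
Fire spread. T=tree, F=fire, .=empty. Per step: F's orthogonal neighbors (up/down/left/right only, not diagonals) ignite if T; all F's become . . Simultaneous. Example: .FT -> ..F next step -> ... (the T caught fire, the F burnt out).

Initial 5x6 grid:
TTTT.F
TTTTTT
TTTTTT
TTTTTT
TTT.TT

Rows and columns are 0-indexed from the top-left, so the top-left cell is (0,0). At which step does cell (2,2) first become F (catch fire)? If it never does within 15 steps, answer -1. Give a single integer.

Step 1: cell (2,2)='T' (+1 fires, +1 burnt)
Step 2: cell (2,2)='T' (+2 fires, +1 burnt)
Step 3: cell (2,2)='T' (+3 fires, +2 burnt)
Step 4: cell (2,2)='T' (+5 fires, +3 burnt)
Step 5: cell (2,2)='F' (+5 fires, +5 burnt)
  -> target ignites at step 5
Step 6: cell (2,2)='.' (+4 fires, +5 burnt)
Step 7: cell (2,2)='.' (+4 fires, +4 burnt)
Step 8: cell (2,2)='.' (+2 fires, +4 burnt)
Step 9: cell (2,2)='.' (+1 fires, +2 burnt)
Step 10: cell (2,2)='.' (+0 fires, +1 burnt)
  fire out at step 10

5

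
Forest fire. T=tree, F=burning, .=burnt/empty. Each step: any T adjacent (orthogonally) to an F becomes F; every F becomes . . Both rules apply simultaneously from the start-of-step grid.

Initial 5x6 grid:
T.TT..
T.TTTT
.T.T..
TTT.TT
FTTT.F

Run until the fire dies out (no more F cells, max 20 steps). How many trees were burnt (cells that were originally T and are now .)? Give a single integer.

Step 1: +3 fires, +2 burnt (F count now 3)
Step 2: +3 fires, +3 burnt (F count now 3)
Step 3: +3 fires, +3 burnt (F count now 3)
Step 4: +0 fires, +3 burnt (F count now 0)
Fire out after step 4
Initially T: 18, now '.': 21
Total burnt (originally-T cells now '.'): 9

Answer: 9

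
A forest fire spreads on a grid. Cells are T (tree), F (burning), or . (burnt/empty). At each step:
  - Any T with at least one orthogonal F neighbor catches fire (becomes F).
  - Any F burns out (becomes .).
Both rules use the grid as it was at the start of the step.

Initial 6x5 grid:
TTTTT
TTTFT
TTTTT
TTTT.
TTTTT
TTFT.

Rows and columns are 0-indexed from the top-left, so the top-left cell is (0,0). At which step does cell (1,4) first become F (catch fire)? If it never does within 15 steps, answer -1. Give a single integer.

Step 1: cell (1,4)='F' (+7 fires, +2 burnt)
  -> target ignites at step 1
Step 2: cell (1,4)='.' (+10 fires, +7 burnt)
Step 3: cell (1,4)='.' (+6 fires, +10 burnt)
Step 4: cell (1,4)='.' (+3 fires, +6 burnt)
Step 5: cell (1,4)='.' (+0 fires, +3 burnt)
  fire out at step 5

1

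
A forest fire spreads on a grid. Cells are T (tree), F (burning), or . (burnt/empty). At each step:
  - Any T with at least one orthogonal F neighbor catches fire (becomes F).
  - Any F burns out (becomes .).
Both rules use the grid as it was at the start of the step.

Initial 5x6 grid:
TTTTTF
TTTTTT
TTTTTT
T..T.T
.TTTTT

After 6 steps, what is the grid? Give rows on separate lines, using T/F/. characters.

Step 1: 2 trees catch fire, 1 burn out
  TTTTF.
  TTTTTF
  TTTTTT
  T..T.T
  .TTTTT
Step 2: 3 trees catch fire, 2 burn out
  TTTF..
  TTTTF.
  TTTTTF
  T..T.T
  .TTTTT
Step 3: 4 trees catch fire, 3 burn out
  TTF...
  TTTF..
  TTTTF.
  T..T.F
  .TTTTT
Step 4: 4 trees catch fire, 4 burn out
  TF....
  TTF...
  TTTF..
  T..T..
  .TTTTF
Step 5: 5 trees catch fire, 4 burn out
  F.....
  TF....
  TTF...
  T..F..
  .TTTF.
Step 6: 3 trees catch fire, 5 burn out
  ......
  F.....
  TF....
  T.....
  .TTF..

......
F.....
TF....
T.....
.TTF..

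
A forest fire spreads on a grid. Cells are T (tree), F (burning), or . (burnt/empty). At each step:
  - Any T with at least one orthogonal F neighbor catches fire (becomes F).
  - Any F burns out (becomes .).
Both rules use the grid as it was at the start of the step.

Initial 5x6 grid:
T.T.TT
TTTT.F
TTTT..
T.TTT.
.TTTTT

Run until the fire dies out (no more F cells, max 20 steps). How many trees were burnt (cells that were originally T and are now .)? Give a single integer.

Step 1: +1 fires, +1 burnt (F count now 1)
Step 2: +1 fires, +1 burnt (F count now 1)
Step 3: +0 fires, +1 burnt (F count now 0)
Fire out after step 3
Initially T: 21, now '.': 11
Total burnt (originally-T cells now '.'): 2

Answer: 2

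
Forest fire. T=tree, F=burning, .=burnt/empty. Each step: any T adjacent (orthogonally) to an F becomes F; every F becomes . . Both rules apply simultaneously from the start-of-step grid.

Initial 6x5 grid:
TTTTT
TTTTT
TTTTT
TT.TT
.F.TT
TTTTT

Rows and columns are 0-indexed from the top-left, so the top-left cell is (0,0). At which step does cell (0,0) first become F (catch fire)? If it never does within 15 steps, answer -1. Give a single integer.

Step 1: cell (0,0)='T' (+2 fires, +1 burnt)
Step 2: cell (0,0)='T' (+4 fires, +2 burnt)
Step 3: cell (0,0)='T' (+4 fires, +4 burnt)
Step 4: cell (0,0)='T' (+6 fires, +4 burnt)
Step 5: cell (0,0)='F' (+6 fires, +6 burnt)
  -> target ignites at step 5
Step 6: cell (0,0)='.' (+3 fires, +6 burnt)
Step 7: cell (0,0)='.' (+1 fires, +3 burnt)
Step 8: cell (0,0)='.' (+0 fires, +1 burnt)
  fire out at step 8

5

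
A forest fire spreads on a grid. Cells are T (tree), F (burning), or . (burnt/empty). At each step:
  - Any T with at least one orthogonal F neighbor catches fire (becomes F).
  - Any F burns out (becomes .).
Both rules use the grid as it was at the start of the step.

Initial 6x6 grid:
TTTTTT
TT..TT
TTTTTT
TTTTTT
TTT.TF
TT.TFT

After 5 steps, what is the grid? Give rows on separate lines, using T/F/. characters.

Step 1: 4 trees catch fire, 2 burn out
  TTTTTT
  TT..TT
  TTTTTT
  TTTTTF
  TTT.F.
  TT.F.F
Step 2: 2 trees catch fire, 4 burn out
  TTTTTT
  TT..TT
  TTTTTF
  TTTTF.
  TTT...
  TT....
Step 3: 3 trees catch fire, 2 burn out
  TTTTTT
  TT..TF
  TTTTF.
  TTTF..
  TTT...
  TT....
Step 4: 4 trees catch fire, 3 burn out
  TTTTTF
  TT..F.
  TTTF..
  TTF...
  TTT...
  TT....
Step 5: 4 trees catch fire, 4 burn out
  TTTTF.
  TT....
  TTF...
  TF....
  TTF...
  TT....

TTTTF.
TT....
TTF...
TF....
TTF...
TT....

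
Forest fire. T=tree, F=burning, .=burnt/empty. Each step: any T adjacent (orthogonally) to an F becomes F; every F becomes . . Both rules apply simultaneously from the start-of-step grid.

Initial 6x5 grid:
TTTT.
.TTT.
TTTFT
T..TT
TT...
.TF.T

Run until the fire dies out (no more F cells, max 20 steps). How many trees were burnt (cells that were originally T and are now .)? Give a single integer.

Answer: 17

Derivation:
Step 1: +5 fires, +2 burnt (F count now 5)
Step 2: +5 fires, +5 burnt (F count now 5)
Step 3: +4 fires, +5 burnt (F count now 4)
Step 4: +2 fires, +4 burnt (F count now 2)
Step 5: +1 fires, +2 burnt (F count now 1)
Step 6: +0 fires, +1 burnt (F count now 0)
Fire out after step 6
Initially T: 18, now '.': 29
Total burnt (originally-T cells now '.'): 17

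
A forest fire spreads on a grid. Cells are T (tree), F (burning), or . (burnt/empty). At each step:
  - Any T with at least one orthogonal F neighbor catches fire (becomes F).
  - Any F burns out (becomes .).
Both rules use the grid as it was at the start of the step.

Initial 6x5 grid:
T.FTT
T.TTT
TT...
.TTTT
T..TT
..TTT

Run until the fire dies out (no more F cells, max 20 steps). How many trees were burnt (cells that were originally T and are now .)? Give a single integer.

Step 1: +2 fires, +1 burnt (F count now 2)
Step 2: +2 fires, +2 burnt (F count now 2)
Step 3: +1 fires, +2 burnt (F count now 1)
Step 4: +0 fires, +1 burnt (F count now 0)
Fire out after step 4
Initially T: 19, now '.': 16
Total burnt (originally-T cells now '.'): 5

Answer: 5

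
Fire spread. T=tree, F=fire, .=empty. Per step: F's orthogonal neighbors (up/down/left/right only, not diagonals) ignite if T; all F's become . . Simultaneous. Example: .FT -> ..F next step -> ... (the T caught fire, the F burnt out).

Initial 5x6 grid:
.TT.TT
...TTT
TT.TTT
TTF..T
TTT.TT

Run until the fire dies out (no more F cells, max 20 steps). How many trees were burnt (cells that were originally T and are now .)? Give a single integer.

Step 1: +2 fires, +1 burnt (F count now 2)
Step 2: +3 fires, +2 burnt (F count now 3)
Step 3: +2 fires, +3 burnt (F count now 2)
Step 4: +0 fires, +2 burnt (F count now 0)
Fire out after step 4
Initially T: 20, now '.': 17
Total burnt (originally-T cells now '.'): 7

Answer: 7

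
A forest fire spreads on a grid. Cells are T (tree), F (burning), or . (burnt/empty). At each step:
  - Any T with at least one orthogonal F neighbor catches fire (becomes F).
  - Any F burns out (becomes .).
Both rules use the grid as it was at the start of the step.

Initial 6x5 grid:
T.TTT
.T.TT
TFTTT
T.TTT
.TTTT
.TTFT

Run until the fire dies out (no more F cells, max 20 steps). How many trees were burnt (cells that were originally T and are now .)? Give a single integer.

Step 1: +6 fires, +2 burnt (F count now 6)
Step 2: +7 fires, +6 burnt (F count now 7)
Step 3: +4 fires, +7 burnt (F count now 4)
Step 4: +2 fires, +4 burnt (F count now 2)
Step 5: +2 fires, +2 burnt (F count now 2)
Step 6: +0 fires, +2 burnt (F count now 0)
Fire out after step 6
Initially T: 22, now '.': 29
Total burnt (originally-T cells now '.'): 21

Answer: 21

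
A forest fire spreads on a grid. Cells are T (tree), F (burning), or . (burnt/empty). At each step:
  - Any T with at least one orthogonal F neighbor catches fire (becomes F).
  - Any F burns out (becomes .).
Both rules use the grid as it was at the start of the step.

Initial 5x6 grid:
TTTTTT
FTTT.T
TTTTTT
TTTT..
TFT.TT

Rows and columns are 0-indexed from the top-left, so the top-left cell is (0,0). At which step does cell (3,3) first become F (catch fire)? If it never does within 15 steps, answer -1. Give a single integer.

Step 1: cell (3,3)='T' (+6 fires, +2 burnt)
Step 2: cell (3,3)='T' (+5 fires, +6 burnt)
Step 3: cell (3,3)='F' (+4 fires, +5 burnt)
  -> target ignites at step 3
Step 4: cell (3,3)='.' (+2 fires, +4 burnt)
Step 5: cell (3,3)='.' (+2 fires, +2 burnt)
Step 6: cell (3,3)='.' (+2 fires, +2 burnt)
Step 7: cell (3,3)='.' (+1 fires, +2 burnt)
Step 8: cell (3,3)='.' (+0 fires, +1 burnt)
  fire out at step 8

3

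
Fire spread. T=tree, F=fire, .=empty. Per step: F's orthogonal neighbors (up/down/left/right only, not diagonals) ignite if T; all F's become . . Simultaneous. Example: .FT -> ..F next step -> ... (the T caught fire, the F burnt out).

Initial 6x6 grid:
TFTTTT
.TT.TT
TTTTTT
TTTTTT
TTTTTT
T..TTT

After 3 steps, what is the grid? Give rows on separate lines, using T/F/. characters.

Step 1: 3 trees catch fire, 1 burn out
  F.FTTT
  .FT.TT
  TTTTTT
  TTTTTT
  TTTTTT
  T..TTT
Step 2: 3 trees catch fire, 3 burn out
  ...FTT
  ..F.TT
  TFTTTT
  TTTTTT
  TTTTTT
  T..TTT
Step 3: 4 trees catch fire, 3 burn out
  ....FT
  ....TT
  F.FTTT
  TFTTTT
  TTTTTT
  T..TTT

....FT
....TT
F.FTTT
TFTTTT
TTTTTT
T..TTT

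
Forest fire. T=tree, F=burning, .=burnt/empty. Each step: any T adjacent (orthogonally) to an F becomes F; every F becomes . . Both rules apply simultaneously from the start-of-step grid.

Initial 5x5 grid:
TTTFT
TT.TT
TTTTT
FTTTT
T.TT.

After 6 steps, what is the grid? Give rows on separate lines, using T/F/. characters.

Step 1: 6 trees catch fire, 2 burn out
  TTF.F
  TT.FT
  FTTTT
  .FTTT
  F.TT.
Step 2: 6 trees catch fire, 6 burn out
  TF...
  FT..F
  .FTFT
  ..FTT
  ..TT.
Step 3: 6 trees catch fire, 6 burn out
  F....
  .F...
  ..F.F
  ...FT
  ..FT.
Step 4: 2 trees catch fire, 6 burn out
  .....
  .....
  .....
  ....F
  ...F.
Step 5: 0 trees catch fire, 2 burn out
  .....
  .....
  .....
  .....
  .....
Step 6: 0 trees catch fire, 0 burn out
  .....
  .....
  .....
  .....
  .....

.....
.....
.....
.....
.....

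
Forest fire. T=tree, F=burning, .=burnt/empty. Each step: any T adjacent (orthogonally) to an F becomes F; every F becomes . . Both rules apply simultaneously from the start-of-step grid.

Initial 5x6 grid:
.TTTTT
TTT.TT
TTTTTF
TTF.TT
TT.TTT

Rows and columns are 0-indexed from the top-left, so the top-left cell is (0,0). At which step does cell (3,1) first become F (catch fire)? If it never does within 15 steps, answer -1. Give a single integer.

Step 1: cell (3,1)='F' (+5 fires, +2 burnt)
  -> target ignites at step 1
Step 2: cell (3,1)='.' (+9 fires, +5 burnt)
Step 3: cell (3,1)='.' (+6 fires, +9 burnt)
Step 4: cell (3,1)='.' (+4 fires, +6 burnt)
Step 5: cell (3,1)='.' (+0 fires, +4 burnt)
  fire out at step 5

1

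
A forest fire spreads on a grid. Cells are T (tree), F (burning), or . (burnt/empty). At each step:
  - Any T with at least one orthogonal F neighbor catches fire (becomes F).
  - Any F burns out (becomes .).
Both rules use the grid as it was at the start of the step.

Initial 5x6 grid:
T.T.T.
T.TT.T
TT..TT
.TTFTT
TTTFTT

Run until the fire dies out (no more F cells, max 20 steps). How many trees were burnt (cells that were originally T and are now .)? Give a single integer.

Step 1: +4 fires, +2 burnt (F count now 4)
Step 2: +5 fires, +4 burnt (F count now 5)
Step 3: +3 fires, +5 burnt (F count now 3)
Step 4: +2 fires, +3 burnt (F count now 2)
Step 5: +1 fires, +2 burnt (F count now 1)
Step 6: +1 fires, +1 burnt (F count now 1)
Step 7: +0 fires, +1 burnt (F count now 0)
Fire out after step 7
Initially T: 20, now '.': 26
Total burnt (originally-T cells now '.'): 16

Answer: 16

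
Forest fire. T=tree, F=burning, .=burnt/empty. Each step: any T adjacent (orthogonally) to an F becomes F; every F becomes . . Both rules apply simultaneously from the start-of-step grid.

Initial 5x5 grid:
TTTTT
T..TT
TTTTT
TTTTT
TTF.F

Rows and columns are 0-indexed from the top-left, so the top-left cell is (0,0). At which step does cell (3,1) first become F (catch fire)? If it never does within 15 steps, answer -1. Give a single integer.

Step 1: cell (3,1)='T' (+3 fires, +2 burnt)
Step 2: cell (3,1)='F' (+5 fires, +3 burnt)
  -> target ignites at step 2
Step 3: cell (3,1)='.' (+4 fires, +5 burnt)
Step 4: cell (3,1)='.' (+3 fires, +4 burnt)
Step 5: cell (3,1)='.' (+2 fires, +3 burnt)
Step 6: cell (3,1)='.' (+2 fires, +2 burnt)
Step 7: cell (3,1)='.' (+1 fires, +2 burnt)
Step 8: cell (3,1)='.' (+0 fires, +1 burnt)
  fire out at step 8

2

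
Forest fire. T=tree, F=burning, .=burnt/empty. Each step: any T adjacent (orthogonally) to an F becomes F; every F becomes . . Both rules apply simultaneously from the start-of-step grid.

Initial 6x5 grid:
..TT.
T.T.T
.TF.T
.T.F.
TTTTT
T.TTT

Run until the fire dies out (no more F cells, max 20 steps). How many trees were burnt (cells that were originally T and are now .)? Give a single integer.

Step 1: +3 fires, +2 burnt (F count now 3)
Step 2: +5 fires, +3 burnt (F count now 5)
Step 3: +4 fires, +5 burnt (F count now 4)
Step 4: +1 fires, +4 burnt (F count now 1)
Step 5: +1 fires, +1 burnt (F count now 1)
Step 6: +0 fires, +1 burnt (F count now 0)
Fire out after step 6
Initially T: 17, now '.': 27
Total burnt (originally-T cells now '.'): 14

Answer: 14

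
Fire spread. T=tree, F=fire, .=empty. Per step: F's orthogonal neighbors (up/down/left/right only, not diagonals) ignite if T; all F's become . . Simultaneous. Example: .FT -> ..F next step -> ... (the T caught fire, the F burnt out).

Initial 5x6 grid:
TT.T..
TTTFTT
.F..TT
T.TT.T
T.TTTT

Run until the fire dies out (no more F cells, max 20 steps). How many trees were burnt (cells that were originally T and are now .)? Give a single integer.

Answer: 17

Derivation:
Step 1: +4 fires, +2 burnt (F count now 4)
Step 2: +4 fires, +4 burnt (F count now 4)
Step 3: +2 fires, +4 burnt (F count now 2)
Step 4: +1 fires, +2 burnt (F count now 1)
Step 5: +1 fires, +1 burnt (F count now 1)
Step 6: +1 fires, +1 burnt (F count now 1)
Step 7: +1 fires, +1 burnt (F count now 1)
Step 8: +2 fires, +1 burnt (F count now 2)
Step 9: +1 fires, +2 burnt (F count now 1)
Step 10: +0 fires, +1 burnt (F count now 0)
Fire out after step 10
Initially T: 19, now '.': 28
Total burnt (originally-T cells now '.'): 17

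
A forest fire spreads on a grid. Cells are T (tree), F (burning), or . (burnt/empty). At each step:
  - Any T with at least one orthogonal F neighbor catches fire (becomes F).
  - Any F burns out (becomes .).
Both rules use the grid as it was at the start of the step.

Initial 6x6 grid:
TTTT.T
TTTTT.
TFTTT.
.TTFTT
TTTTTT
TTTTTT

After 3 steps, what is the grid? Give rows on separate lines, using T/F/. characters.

Step 1: 8 trees catch fire, 2 burn out
  TTTT.T
  TFTTT.
  F.FFT.
  .FF.FT
  TTTFTT
  TTTTTT
Step 2: 10 trees catch fire, 8 burn out
  TFTT.T
  F.FFT.
  ....F.
  .....F
  TFF.FT
  TTTFTT
Step 3: 9 trees catch fire, 10 burn out
  F.FF.T
  ....F.
  ......
  ......
  F....F
  TFF.FT

F.FF.T
....F.
......
......
F....F
TFF.FT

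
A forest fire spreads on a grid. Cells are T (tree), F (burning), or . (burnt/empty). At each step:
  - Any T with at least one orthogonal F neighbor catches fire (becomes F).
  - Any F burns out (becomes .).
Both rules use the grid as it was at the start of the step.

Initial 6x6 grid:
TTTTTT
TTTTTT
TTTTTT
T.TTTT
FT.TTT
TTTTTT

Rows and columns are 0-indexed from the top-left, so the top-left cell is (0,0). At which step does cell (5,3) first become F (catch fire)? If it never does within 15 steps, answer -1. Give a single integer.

Step 1: cell (5,3)='T' (+3 fires, +1 burnt)
Step 2: cell (5,3)='T' (+2 fires, +3 burnt)
Step 3: cell (5,3)='T' (+3 fires, +2 burnt)
Step 4: cell (5,3)='F' (+4 fires, +3 burnt)
  -> target ignites at step 4
Step 5: cell (5,3)='.' (+6 fires, +4 burnt)
Step 6: cell (5,3)='.' (+6 fires, +6 burnt)
Step 7: cell (5,3)='.' (+5 fires, +6 burnt)
Step 8: cell (5,3)='.' (+3 fires, +5 burnt)
Step 9: cell (5,3)='.' (+1 fires, +3 burnt)
Step 10: cell (5,3)='.' (+0 fires, +1 burnt)
  fire out at step 10

4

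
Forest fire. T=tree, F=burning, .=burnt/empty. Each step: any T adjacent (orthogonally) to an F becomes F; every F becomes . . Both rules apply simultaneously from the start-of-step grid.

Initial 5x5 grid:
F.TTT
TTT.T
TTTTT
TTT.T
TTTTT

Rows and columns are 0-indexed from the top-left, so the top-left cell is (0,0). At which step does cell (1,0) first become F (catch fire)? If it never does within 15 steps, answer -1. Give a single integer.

Step 1: cell (1,0)='F' (+1 fires, +1 burnt)
  -> target ignites at step 1
Step 2: cell (1,0)='.' (+2 fires, +1 burnt)
Step 3: cell (1,0)='.' (+3 fires, +2 burnt)
Step 4: cell (1,0)='.' (+4 fires, +3 burnt)
Step 5: cell (1,0)='.' (+4 fires, +4 burnt)
Step 6: cell (1,0)='.' (+3 fires, +4 burnt)
Step 7: cell (1,0)='.' (+3 fires, +3 burnt)
Step 8: cell (1,0)='.' (+1 fires, +3 burnt)
Step 9: cell (1,0)='.' (+0 fires, +1 burnt)
  fire out at step 9

1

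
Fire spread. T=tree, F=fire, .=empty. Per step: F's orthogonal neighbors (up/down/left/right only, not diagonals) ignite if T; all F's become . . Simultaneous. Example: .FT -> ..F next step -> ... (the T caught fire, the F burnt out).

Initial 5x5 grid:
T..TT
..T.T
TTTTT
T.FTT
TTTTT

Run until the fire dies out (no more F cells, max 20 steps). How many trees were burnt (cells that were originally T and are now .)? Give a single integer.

Answer: 17

Derivation:
Step 1: +3 fires, +1 burnt (F count now 3)
Step 2: +6 fires, +3 burnt (F count now 6)
Step 3: +4 fires, +6 burnt (F count now 4)
Step 4: +2 fires, +4 burnt (F count now 2)
Step 5: +1 fires, +2 burnt (F count now 1)
Step 6: +1 fires, +1 burnt (F count now 1)
Step 7: +0 fires, +1 burnt (F count now 0)
Fire out after step 7
Initially T: 18, now '.': 24
Total burnt (originally-T cells now '.'): 17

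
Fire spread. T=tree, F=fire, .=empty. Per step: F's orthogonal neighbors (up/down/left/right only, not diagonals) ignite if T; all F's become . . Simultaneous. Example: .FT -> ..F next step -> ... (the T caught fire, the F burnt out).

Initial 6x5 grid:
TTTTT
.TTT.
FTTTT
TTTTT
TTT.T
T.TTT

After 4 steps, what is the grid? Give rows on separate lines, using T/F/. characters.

Step 1: 2 trees catch fire, 1 burn out
  TTTTT
  .TTT.
  .FTTT
  FTTTT
  TTT.T
  T.TTT
Step 2: 4 trees catch fire, 2 burn out
  TTTTT
  .FTT.
  ..FTT
  .FTTT
  FTT.T
  T.TTT
Step 3: 6 trees catch fire, 4 burn out
  TFTTT
  ..FT.
  ...FT
  ..FTT
  .FT.T
  F.TTT
Step 4: 6 trees catch fire, 6 burn out
  F.FTT
  ...F.
  ....F
  ...FT
  ..F.T
  ..TTT

F.FTT
...F.
....F
...FT
..F.T
..TTT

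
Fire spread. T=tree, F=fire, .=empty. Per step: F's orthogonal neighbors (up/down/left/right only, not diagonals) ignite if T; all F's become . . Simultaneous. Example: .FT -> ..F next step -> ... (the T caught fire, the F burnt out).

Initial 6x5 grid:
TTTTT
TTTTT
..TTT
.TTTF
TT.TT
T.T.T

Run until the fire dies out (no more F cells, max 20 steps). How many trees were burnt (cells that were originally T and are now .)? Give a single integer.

Step 1: +3 fires, +1 burnt (F count now 3)
Step 2: +5 fires, +3 burnt (F count now 5)
Step 3: +4 fires, +5 burnt (F count now 4)
Step 4: +3 fires, +4 burnt (F count now 3)
Step 5: +3 fires, +3 burnt (F count now 3)
Step 6: +3 fires, +3 burnt (F count now 3)
Step 7: +1 fires, +3 burnt (F count now 1)
Step 8: +0 fires, +1 burnt (F count now 0)
Fire out after step 8
Initially T: 23, now '.': 29
Total burnt (originally-T cells now '.'): 22

Answer: 22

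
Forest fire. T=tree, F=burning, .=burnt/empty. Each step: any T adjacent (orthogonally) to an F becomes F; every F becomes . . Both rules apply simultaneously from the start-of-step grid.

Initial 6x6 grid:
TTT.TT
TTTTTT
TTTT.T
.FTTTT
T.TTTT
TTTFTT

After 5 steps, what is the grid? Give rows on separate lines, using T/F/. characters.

Step 1: 5 trees catch fire, 2 burn out
  TTT.TT
  TTTTTT
  TFTT.T
  ..FTTT
  T.TFTT
  TTF.FT
Step 2: 8 trees catch fire, 5 burn out
  TTT.TT
  TFTTTT
  F.FT.T
  ...FTT
  T.F.FT
  TF...F
Step 3: 7 trees catch fire, 8 burn out
  TFT.TT
  F.FTTT
  ...F.T
  ....FT
  T....F
  F.....
Step 4: 5 trees catch fire, 7 burn out
  F.F.TT
  ...FTT
  .....T
  .....F
  F.....
  ......
Step 5: 2 trees catch fire, 5 burn out
  ....TT
  ....FT
  .....F
  ......
  ......
  ......

....TT
....FT
.....F
......
......
......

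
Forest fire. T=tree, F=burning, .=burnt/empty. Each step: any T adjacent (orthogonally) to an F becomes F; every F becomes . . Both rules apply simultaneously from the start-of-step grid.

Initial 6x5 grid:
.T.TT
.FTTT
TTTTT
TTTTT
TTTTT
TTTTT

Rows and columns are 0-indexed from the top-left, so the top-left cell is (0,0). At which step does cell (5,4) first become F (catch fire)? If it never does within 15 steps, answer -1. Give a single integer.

Step 1: cell (5,4)='T' (+3 fires, +1 burnt)
Step 2: cell (5,4)='T' (+4 fires, +3 burnt)
Step 3: cell (5,4)='T' (+6 fires, +4 burnt)
Step 4: cell (5,4)='T' (+6 fires, +6 burnt)
Step 5: cell (5,4)='T' (+4 fires, +6 burnt)
Step 6: cell (5,4)='T' (+2 fires, +4 burnt)
Step 7: cell (5,4)='F' (+1 fires, +2 burnt)
  -> target ignites at step 7
Step 8: cell (5,4)='.' (+0 fires, +1 burnt)
  fire out at step 8

7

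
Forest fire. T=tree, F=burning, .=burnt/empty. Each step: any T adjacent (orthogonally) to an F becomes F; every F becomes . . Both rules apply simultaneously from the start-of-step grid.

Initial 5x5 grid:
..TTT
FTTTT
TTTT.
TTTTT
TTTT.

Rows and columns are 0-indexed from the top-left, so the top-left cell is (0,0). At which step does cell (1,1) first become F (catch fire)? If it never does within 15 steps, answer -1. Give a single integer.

Step 1: cell (1,1)='F' (+2 fires, +1 burnt)
  -> target ignites at step 1
Step 2: cell (1,1)='.' (+3 fires, +2 burnt)
Step 3: cell (1,1)='.' (+5 fires, +3 burnt)
Step 4: cell (1,1)='.' (+5 fires, +5 burnt)
Step 5: cell (1,1)='.' (+3 fires, +5 burnt)
Step 6: cell (1,1)='.' (+2 fires, +3 burnt)
Step 7: cell (1,1)='.' (+0 fires, +2 burnt)
  fire out at step 7

1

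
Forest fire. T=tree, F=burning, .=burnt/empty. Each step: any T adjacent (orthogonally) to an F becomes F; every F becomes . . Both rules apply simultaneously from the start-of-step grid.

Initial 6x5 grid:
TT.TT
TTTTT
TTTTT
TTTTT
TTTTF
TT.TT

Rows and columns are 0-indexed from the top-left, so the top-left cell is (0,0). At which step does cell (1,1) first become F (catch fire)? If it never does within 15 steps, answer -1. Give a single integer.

Step 1: cell (1,1)='T' (+3 fires, +1 burnt)
Step 2: cell (1,1)='T' (+4 fires, +3 burnt)
Step 3: cell (1,1)='T' (+4 fires, +4 burnt)
Step 4: cell (1,1)='T' (+6 fires, +4 burnt)
Step 5: cell (1,1)='T' (+5 fires, +6 burnt)
Step 6: cell (1,1)='F' (+2 fires, +5 burnt)
  -> target ignites at step 6
Step 7: cell (1,1)='.' (+2 fires, +2 burnt)
Step 8: cell (1,1)='.' (+1 fires, +2 burnt)
Step 9: cell (1,1)='.' (+0 fires, +1 burnt)
  fire out at step 9

6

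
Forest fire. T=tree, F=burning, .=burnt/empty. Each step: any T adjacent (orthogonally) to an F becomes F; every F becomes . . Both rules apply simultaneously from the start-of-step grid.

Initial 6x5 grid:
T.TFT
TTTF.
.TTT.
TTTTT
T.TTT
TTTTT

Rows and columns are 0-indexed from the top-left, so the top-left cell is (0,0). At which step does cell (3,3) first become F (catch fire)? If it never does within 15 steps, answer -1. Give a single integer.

Step 1: cell (3,3)='T' (+4 fires, +2 burnt)
Step 2: cell (3,3)='F' (+3 fires, +4 burnt)
  -> target ignites at step 2
Step 3: cell (3,3)='.' (+5 fires, +3 burnt)
Step 4: cell (3,3)='.' (+5 fires, +5 burnt)
Step 5: cell (3,3)='.' (+3 fires, +5 burnt)
Step 6: cell (3,3)='.' (+2 fires, +3 burnt)
Step 7: cell (3,3)='.' (+1 fires, +2 burnt)
Step 8: cell (3,3)='.' (+0 fires, +1 burnt)
  fire out at step 8

2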